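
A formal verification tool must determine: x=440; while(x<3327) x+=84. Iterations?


Step 1: x goes from 440 toward 3327 by 84; the body runs while x<3327, so iterations = ceil((bound-start)/step)
Step 2: Distance=2887
Step 3: ceil(2887/84)=35

35


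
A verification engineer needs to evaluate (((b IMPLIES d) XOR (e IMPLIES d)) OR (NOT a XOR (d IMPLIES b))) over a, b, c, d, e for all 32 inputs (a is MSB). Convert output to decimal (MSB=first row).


Formula: (((b IMPLIES d) XOR (e IMPLIES d)) OR (NOT a XOR (d IMPLIES b))) over a, b, c, d, e (32 rows)
Evaluate each row (bits = a,b,c,d,e, MSB first):
  row 0 [00000]: (((0 IMPLIES 0) XOR (0 IMPLIES 0)) OR (NOT 0 XOR (0 IMPLIES 0))) -> 0
  row 1 [00001]: (((0 IMPLIES 0) XOR (1 IMPLIES 0)) OR (NOT 0 XOR (0 IMPLIES 0))) -> 1
  row 2 [00010]: (((0 IMPLIES 1) XOR (0 IMPLIES 1)) OR (NOT 0 XOR (1 IMPLIES 0))) -> 1
  row 3 [00011]: (((0 IMPLIES 1) XOR (1 IMPLIES 1)) OR (NOT 0 XOR (1 IMPLIES 0))) -> 1
  row 4 [00100]: (((0 IMPLIES 0) XOR (0 IMPLIES 0)) OR (NOT 0 XOR (0 IMPLIES 0))) -> 0
  row 5 [00101]: (((0 IMPLIES 0) XOR (1 IMPLIES 0)) OR (NOT 0 XOR (0 IMPLIES 0))) -> 1
  row 6 [00110]: (((0 IMPLIES 1) XOR (0 IMPLIES 1)) OR (NOT 0 XOR (1 IMPLIES 0))) -> 1
  row 7 [00111]: (((0 IMPLIES 1) XOR (1 IMPLIES 1)) OR (NOT 0 XOR (1 IMPLIES 0))) -> 1
  row 8 [01000]: (((1 IMPLIES 0) XOR (0 IMPLIES 0)) OR (NOT 0 XOR (0 IMPLIES 1))) -> 1
  row 9 [01001]: (((1 IMPLIES 0) XOR (1 IMPLIES 0)) OR (NOT 0 XOR (0 IMPLIES 1))) -> 0
  row 10 [01010]: (((1 IMPLIES 1) XOR (0 IMPLIES 1)) OR (NOT 0 XOR (1 IMPLIES 1))) -> 0
  row 11 [01011]: (((1 IMPLIES 1) XOR (1 IMPLIES 1)) OR (NOT 0 XOR (1 IMPLIES 1))) -> 0
  row 12 [01100]: (((1 IMPLIES 0) XOR (0 IMPLIES 0)) OR (NOT 0 XOR (0 IMPLIES 1))) -> 1
  row 13 [01101]: (((1 IMPLIES 0) XOR (1 IMPLIES 0)) OR (NOT 0 XOR (0 IMPLIES 1))) -> 0
  row 14 [01110]: (((1 IMPLIES 1) XOR (0 IMPLIES 1)) OR (NOT 0 XOR (1 IMPLIES 1))) -> 0
  row 15 [01111]: (((1 IMPLIES 1) XOR (1 IMPLIES 1)) OR (NOT 0 XOR (1 IMPLIES 1))) -> 0
  row 16 [10000]: (((0 IMPLIES 0) XOR (0 IMPLIES 0)) OR (NOT 1 XOR (0 IMPLIES 0))) -> 1
  row 17 [10001]: (((0 IMPLIES 0) XOR (1 IMPLIES 0)) OR (NOT 1 XOR (0 IMPLIES 0))) -> 1
  row 18 [10010]: (((0 IMPLIES 1) XOR (0 IMPLIES 1)) OR (NOT 1 XOR (1 IMPLIES 0))) -> 0
  row 19 [10011]: (((0 IMPLIES 1) XOR (1 IMPLIES 1)) OR (NOT 1 XOR (1 IMPLIES 0))) -> 0
  row 20 [10100]: (((0 IMPLIES 0) XOR (0 IMPLIES 0)) OR (NOT 1 XOR (0 IMPLIES 0))) -> 1
  row 21 [10101]: (((0 IMPLIES 0) XOR (1 IMPLIES 0)) OR (NOT 1 XOR (0 IMPLIES 0))) -> 1
  row 22 [10110]: (((0 IMPLIES 1) XOR (0 IMPLIES 1)) OR (NOT 1 XOR (1 IMPLIES 0))) -> 0
  row 23 [10111]: (((0 IMPLIES 1) XOR (1 IMPLIES 1)) OR (NOT 1 XOR (1 IMPLIES 0))) -> 0
  row 24 [11000]: (((1 IMPLIES 0) XOR (0 IMPLIES 0)) OR (NOT 1 XOR (0 IMPLIES 1))) -> 1
  row 25 [11001]: (((1 IMPLIES 0) XOR (1 IMPLIES 0)) OR (NOT 1 XOR (0 IMPLIES 1))) -> 1
  row 26 [11010]: (((1 IMPLIES 1) XOR (0 IMPLIES 1)) OR (NOT 1 XOR (1 IMPLIES 1))) -> 1
  row 27 [11011]: (((1 IMPLIES 1) XOR (1 IMPLIES 1)) OR (NOT 1 XOR (1 IMPLIES 1))) -> 1
  row 28 [11100]: (((1 IMPLIES 0) XOR (0 IMPLIES 0)) OR (NOT 1 XOR (0 IMPLIES 1))) -> 1
  row 29 [11101]: (((1 IMPLIES 0) XOR (1 IMPLIES 0)) OR (NOT 1 XOR (0 IMPLIES 1))) -> 1
  row 30 [11110]: (((1 IMPLIES 1) XOR (0 IMPLIES 1)) OR (NOT 1 XOR (1 IMPLIES 1))) -> 1
  row 31 [11111]: (((1 IMPLIES 1) XOR (1 IMPLIES 1)) OR (NOT 1 XOR (1 IMPLIES 1))) -> 1
Full result column, 4 rows per line (a,b,c fixed per line; d,e runs 00..11 left to right):
  rows 0-3 [a,b,c=000]: 0111  = hex 7
  rows 4-7 [a,b,c=001]: 0111  = hex 7
  rows 8-11 [a,b,c=010]: 1000  = hex 8
  rows 12-15 [a,b,c=011]: 1000  = hex 8
  rows 16-19 [a,b,c=100]: 1100  = hex C
  rows 20-23 [a,b,c=101]: 1100  = hex C
  rows 24-27 [a,b,c=110]: 1111  = hex F
  rows 28-31 [a,b,c=111]: 1111  = hex F
Output column (row 0 .. row 31) = 01110111100010001100110011111111
Output column grouped in 4s = 0111 0111 1000 1000 1100 1100 1111 1111 = 0x7788CCFF
Convert to decimal digit by digit (value = value*16 + digit):
  7 -> 7
  7*16 + 7 = 119
  119*16 + 8 = 1912
  1912*16 + 8 = 30600
  30600*16 + 12 (C) = 489612
  489612*16 + 12 (C) = 7833804
  7833804*16 + 15 (F) = 125340879
  125340879*16 + 15 (F) = 2005454079
Decimal = 2005454079

2005454079


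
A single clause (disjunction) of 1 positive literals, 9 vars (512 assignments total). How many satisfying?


Step 1: Total=2^9=512
Step 2: Unsat when all 1 false: 2^8=256
Step 3: Sat=512-256=256

256


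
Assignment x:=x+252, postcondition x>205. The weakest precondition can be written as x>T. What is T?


Formula: wp(x:=E, P) = P[E/x] (substitute E for x in postcondition)
Step 1: Postcondition: x>205
Step 2: Substitute x+252 for x: x+252>205
Step 3: Solve for x: x > 205-252 = -47

-47


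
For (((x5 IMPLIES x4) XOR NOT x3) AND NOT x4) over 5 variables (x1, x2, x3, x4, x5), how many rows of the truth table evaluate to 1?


Formula: (((x5 IMPLIES x4) XOR NOT x3) AND NOT x4) over 5 vars (32 rows)
Evaluate each row (x1, x2, x3, x4, x5 as bits, MSB first):
  row 0 [00000]: (((0 IMPLIES 0) XOR NOT 0) AND NOT 0) -> 0
  row 1 [00001]: (((1 IMPLIES 0) XOR NOT 0) AND NOT 0) -> 1
  row 2 [00010]: (((0 IMPLIES 1) XOR NOT 0) AND NOT 1) -> 0
  row 3 [00011]: (((1 IMPLIES 1) XOR NOT 0) AND NOT 1) -> 0
  row 4 [00100]: (((0 IMPLIES 0) XOR NOT 1) AND NOT 0) -> 1
  row 5 [00101]: (((1 IMPLIES 0) XOR NOT 1) AND NOT 0) -> 0
  row 6 [00110]: (((0 IMPLIES 1) XOR NOT 1) AND NOT 1) -> 0
  row 7 [00111]: (((1 IMPLIES 1) XOR NOT 1) AND NOT 1) -> 0
  row 8 [01000]: (((0 IMPLIES 0) XOR NOT 0) AND NOT 0) -> 0
  row 9 [01001]: (((1 IMPLIES 0) XOR NOT 0) AND NOT 0) -> 1
  row 10 [01010]: (((0 IMPLIES 1) XOR NOT 0) AND NOT 1) -> 0
  row 11 [01011]: (((1 IMPLIES 1) XOR NOT 0) AND NOT 1) -> 0
  row 12 [01100]: (((0 IMPLIES 0) XOR NOT 1) AND NOT 0) -> 1
  row 13 [01101]: (((1 IMPLIES 0) XOR NOT 1) AND NOT 0) -> 0
  row 14 [01110]: (((0 IMPLIES 1) XOR NOT 1) AND NOT 1) -> 0
  row 15 [01111]: (((1 IMPLIES 1) XOR NOT 1) AND NOT 1) -> 0
  row 16 [10000]: (((0 IMPLIES 0) XOR NOT 0) AND NOT 0) -> 0
  row 17 [10001]: (((1 IMPLIES 0) XOR NOT 0) AND NOT 0) -> 1
  row 18 [10010]: (((0 IMPLIES 1) XOR NOT 0) AND NOT 1) -> 0
  row 19 [10011]: (((1 IMPLIES 1) XOR NOT 0) AND NOT 1) -> 0
  row 20 [10100]: (((0 IMPLIES 0) XOR NOT 1) AND NOT 0) -> 1
  row 21 [10101]: (((1 IMPLIES 0) XOR NOT 1) AND NOT 0) -> 0
  row 22 [10110]: (((0 IMPLIES 1) XOR NOT 1) AND NOT 1) -> 0
  row 23 [10111]: (((1 IMPLIES 1) XOR NOT 1) AND NOT 1) -> 0
  row 24 [11000]: (((0 IMPLIES 0) XOR NOT 0) AND NOT 0) -> 0
  row 25 [11001]: (((1 IMPLIES 0) XOR NOT 0) AND NOT 0) -> 1
  row 26 [11010]: (((0 IMPLIES 1) XOR NOT 0) AND NOT 1) -> 0
  row 27 [11011]: (((1 IMPLIES 1) XOR NOT 0) AND NOT 1) -> 0
  row 28 [11100]: (((0 IMPLIES 0) XOR NOT 1) AND NOT 0) -> 1
  row 29 [11101]: (((1 IMPLIES 0) XOR NOT 1) AND NOT 0) -> 0
  row 30 [11110]: (((0 IMPLIES 1) XOR NOT 1) AND NOT 1) -> 0
  row 31 [11111]: (((1 IMPLIES 1) XOR NOT 1) AND NOT 1) -> 0
Full result column, 8 rows per line (x1,x2 fixed per line; x3,x4,x5 runs 000..111 left to right):
  rows 0-7 [x1,x2=00]: 01001000  (ones: 2)
  rows 8-15 [x1,x2=01]: 01001000  (ones: 2)
  rows 16-23 [x1,x2=10]: 01001000  (ones: 2)
  rows 24-31 [x1,x2=11]: 01001000  (ones: 2)
Count of 1-rows = 2+2+2+2 = 8

8


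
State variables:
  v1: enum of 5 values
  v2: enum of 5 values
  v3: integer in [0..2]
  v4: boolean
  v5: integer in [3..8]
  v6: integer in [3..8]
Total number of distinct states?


State space = product of domain sizes of all variables.
Domain sizes:
  v1 (enum of 5 values): 5
  v2 (enum of 5 values): 5
  v3 (integer in [0..2]): 3
  v4 (boolean): 2
  v5 (integer in [3..8]): 6
  v6 (integer in [3..8]): 6
Product = 5 * 5 * 3 * 2 * 6 * 6 = 5400

5400


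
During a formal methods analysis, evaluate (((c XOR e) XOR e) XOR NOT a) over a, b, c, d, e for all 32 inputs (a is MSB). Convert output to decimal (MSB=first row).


Formula: (((c XOR e) XOR e) XOR NOT a) over a, b, c, d, e (32 rows)
Evaluate each row (bits = a,b,c,d,e, MSB first):
  row 0 [00000]: (((0 XOR 0) XOR 0) XOR NOT 0) -> 1
  row 1 [00001]: (((0 XOR 1) XOR 1) XOR NOT 0) -> 1
  row 2 [00010]: (((0 XOR 0) XOR 0) XOR NOT 0) -> 1
  row 3 [00011]: (((0 XOR 1) XOR 1) XOR NOT 0) -> 1
  row 4 [00100]: (((1 XOR 0) XOR 0) XOR NOT 0) -> 0
  row 5 [00101]: (((1 XOR 1) XOR 1) XOR NOT 0) -> 0
  row 6 [00110]: (((1 XOR 0) XOR 0) XOR NOT 0) -> 0
  row 7 [00111]: (((1 XOR 1) XOR 1) XOR NOT 0) -> 0
  row 8 [01000]: (((0 XOR 0) XOR 0) XOR NOT 0) -> 1
  row 9 [01001]: (((0 XOR 1) XOR 1) XOR NOT 0) -> 1
  row 10 [01010]: (((0 XOR 0) XOR 0) XOR NOT 0) -> 1
  row 11 [01011]: (((0 XOR 1) XOR 1) XOR NOT 0) -> 1
  row 12 [01100]: (((1 XOR 0) XOR 0) XOR NOT 0) -> 0
  row 13 [01101]: (((1 XOR 1) XOR 1) XOR NOT 0) -> 0
  row 14 [01110]: (((1 XOR 0) XOR 0) XOR NOT 0) -> 0
  row 15 [01111]: (((1 XOR 1) XOR 1) XOR NOT 0) -> 0
  row 16 [10000]: (((0 XOR 0) XOR 0) XOR NOT 1) -> 0
  row 17 [10001]: (((0 XOR 1) XOR 1) XOR NOT 1) -> 0
  row 18 [10010]: (((0 XOR 0) XOR 0) XOR NOT 1) -> 0
  row 19 [10011]: (((0 XOR 1) XOR 1) XOR NOT 1) -> 0
  row 20 [10100]: (((1 XOR 0) XOR 0) XOR NOT 1) -> 1
  row 21 [10101]: (((1 XOR 1) XOR 1) XOR NOT 1) -> 1
  row 22 [10110]: (((1 XOR 0) XOR 0) XOR NOT 1) -> 1
  row 23 [10111]: (((1 XOR 1) XOR 1) XOR NOT 1) -> 1
  row 24 [11000]: (((0 XOR 0) XOR 0) XOR NOT 1) -> 0
  row 25 [11001]: (((0 XOR 1) XOR 1) XOR NOT 1) -> 0
  row 26 [11010]: (((0 XOR 0) XOR 0) XOR NOT 1) -> 0
  row 27 [11011]: (((0 XOR 1) XOR 1) XOR NOT 1) -> 0
  row 28 [11100]: (((1 XOR 0) XOR 0) XOR NOT 1) -> 1
  row 29 [11101]: (((1 XOR 1) XOR 1) XOR NOT 1) -> 1
  row 30 [11110]: (((1 XOR 0) XOR 0) XOR NOT 1) -> 1
  row 31 [11111]: (((1 XOR 1) XOR 1) XOR NOT 1) -> 1
Full result column, 4 rows per line (a,b,c fixed per line; d,e runs 00..11 left to right):
  rows 0-3 [a,b,c=000]: 1111  = hex F
  rows 4-7 [a,b,c=001]: 0000  = hex 0
  rows 8-11 [a,b,c=010]: 1111  = hex F
  rows 12-15 [a,b,c=011]: 0000  = hex 0
  rows 16-19 [a,b,c=100]: 0000  = hex 0
  rows 20-23 [a,b,c=101]: 1111  = hex F
  rows 24-27 [a,b,c=110]: 0000  = hex 0
  rows 28-31 [a,b,c=111]: 1111  = hex F
Output column (row 0 .. row 31) = 11110000111100000000111100001111
Output column grouped in 4s = 1111 0000 1111 0000 0000 1111 0000 1111 = 0xF0F00F0F
Convert to decimal digit by digit (value = value*16 + digit):
  F -> 15
  15*16 + 0 = 240
  240*16 + 15 (F) = 3855
  3855*16 + 0 = 61680
  61680*16 + 0 = 986880
  986880*16 + 15 (F) = 15790095
  15790095*16 + 0 = 252641520
  252641520*16 + 15 (F) = 4042264335
Decimal = 4042264335

4042264335


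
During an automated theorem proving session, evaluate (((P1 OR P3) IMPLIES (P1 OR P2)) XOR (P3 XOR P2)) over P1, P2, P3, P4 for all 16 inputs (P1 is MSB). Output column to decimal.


Formula: (((P1 OR P3) IMPLIES (P1 OR P2)) XOR (P3 XOR P2)) over P1, P2, P3, P4 (16 rows)
Evaluate each row (bits = P1,P2,P3,P4, MSB first):
  row 0 [0000]: (((0 OR 0) IMPLIES (0 OR 0)) XOR (0 XOR 0)) -> 1
  row 1 [0001]: (((0 OR 0) IMPLIES (0 OR 0)) XOR (0 XOR 0)) -> 1
  row 2 [0010]: (((0 OR 1) IMPLIES (0 OR 0)) XOR (1 XOR 0)) -> 1
  row 3 [0011]: (((0 OR 1) IMPLIES (0 OR 0)) XOR (1 XOR 0)) -> 1
  row 4 [0100]: (((0 OR 0) IMPLIES (0 OR 1)) XOR (0 XOR 1)) -> 0
  row 5 [0101]: (((0 OR 0) IMPLIES (0 OR 1)) XOR (0 XOR 1)) -> 0
  row 6 [0110]: (((0 OR 1) IMPLIES (0 OR 1)) XOR (1 XOR 1)) -> 1
  row 7 [0111]: (((0 OR 1) IMPLIES (0 OR 1)) XOR (1 XOR 1)) -> 1
  row 8 [1000]: (((1 OR 0) IMPLIES (1 OR 0)) XOR (0 XOR 0)) -> 1
  row 9 [1001]: (((1 OR 0) IMPLIES (1 OR 0)) XOR (0 XOR 0)) -> 1
  row 10 [1010]: (((1 OR 1) IMPLIES (1 OR 0)) XOR (1 XOR 0)) -> 0
  row 11 [1011]: (((1 OR 1) IMPLIES (1 OR 0)) XOR (1 XOR 0)) -> 0
  row 12 [1100]: (((1 OR 0) IMPLIES (1 OR 1)) XOR (0 XOR 1)) -> 0
  row 13 [1101]: (((1 OR 0) IMPLIES (1 OR 1)) XOR (0 XOR 1)) -> 0
  row 14 [1110]: (((1 OR 1) IMPLIES (1 OR 1)) XOR (1 XOR 1)) -> 1
  row 15 [1111]: (((1 OR 1) IMPLIES (1 OR 1)) XOR (1 XOR 1)) -> 1
Full result column, 4 rows per line (P1,P2 fixed per line; P3,P4 runs 00..11 left to right):
  rows 0-3 [P1,P2=00]: 1111  = hex F
  rows 4-7 [P1,P2=01]: 0011  = hex 3
  rows 8-11 [P1,P2=10]: 1100  = hex C
  rows 12-15 [P1,P2=11]: 0011  = hex 3
Output column (row 0 .. row 15) = 1111001111000011
Output column grouped in 4s = 1111 0011 1100 0011 = 0xF3C3
Convert to decimal digit by digit (value = value*16 + digit):
  F -> 15
  15*16 + 3 = 243
  243*16 + 12 (C) = 3900
  3900*16 + 3 = 62403
Decimal = 62403

62403


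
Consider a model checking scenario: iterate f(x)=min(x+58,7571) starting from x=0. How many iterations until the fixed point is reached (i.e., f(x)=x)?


Step 1: x=0, cap=7571, increment=58
Step 2: x grows by 58 each step until capped at 7571; fixed point is x=7571
Step 3: iterations = ceil(7571/58) = 131

131


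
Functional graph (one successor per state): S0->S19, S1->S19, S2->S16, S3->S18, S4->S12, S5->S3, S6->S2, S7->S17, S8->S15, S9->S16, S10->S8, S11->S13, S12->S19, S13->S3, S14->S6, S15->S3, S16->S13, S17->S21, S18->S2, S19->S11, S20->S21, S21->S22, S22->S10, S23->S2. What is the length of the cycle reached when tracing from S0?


Trace from S0 until a state repeats:
  S0 -> S19 -> S11 -> S13 -> S3 -> S18 -> S2 -> S16 -> S13
S13 first seen at step 3, revisited at step 8.
Cycle length = 8 - 3 = 5

5


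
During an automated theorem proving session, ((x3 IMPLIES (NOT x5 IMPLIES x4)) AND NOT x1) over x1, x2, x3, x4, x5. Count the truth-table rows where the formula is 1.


Formula: ((x3 IMPLIES (NOT x5 IMPLIES x4)) AND NOT x1) over 5 vars (32 rows)
Evaluate each row (x1, x2, x3, x4, x5 as bits, MSB first):
  row 0 [00000]: ((0 IMPLIES (NOT 0 IMPLIES 0)) AND NOT 0) -> 1
  row 1 [00001]: ((0 IMPLIES (NOT 1 IMPLIES 0)) AND NOT 0) -> 1
  row 2 [00010]: ((0 IMPLIES (NOT 0 IMPLIES 1)) AND NOT 0) -> 1
  row 3 [00011]: ((0 IMPLIES (NOT 1 IMPLIES 1)) AND NOT 0) -> 1
  row 4 [00100]: ((1 IMPLIES (NOT 0 IMPLIES 0)) AND NOT 0) -> 0
  row 5 [00101]: ((1 IMPLIES (NOT 1 IMPLIES 0)) AND NOT 0) -> 1
  row 6 [00110]: ((1 IMPLIES (NOT 0 IMPLIES 1)) AND NOT 0) -> 1
  row 7 [00111]: ((1 IMPLIES (NOT 1 IMPLIES 1)) AND NOT 0) -> 1
  row 8 [01000]: ((0 IMPLIES (NOT 0 IMPLIES 0)) AND NOT 0) -> 1
  row 9 [01001]: ((0 IMPLIES (NOT 1 IMPLIES 0)) AND NOT 0) -> 1
  row 10 [01010]: ((0 IMPLIES (NOT 0 IMPLIES 1)) AND NOT 0) -> 1
  row 11 [01011]: ((0 IMPLIES (NOT 1 IMPLIES 1)) AND NOT 0) -> 1
  row 12 [01100]: ((1 IMPLIES (NOT 0 IMPLIES 0)) AND NOT 0) -> 0
  row 13 [01101]: ((1 IMPLIES (NOT 1 IMPLIES 0)) AND NOT 0) -> 1
  row 14 [01110]: ((1 IMPLIES (NOT 0 IMPLIES 1)) AND NOT 0) -> 1
  row 15 [01111]: ((1 IMPLIES (NOT 1 IMPLIES 1)) AND NOT 0) -> 1
  row 16 [10000]: ((0 IMPLIES (NOT 0 IMPLIES 0)) AND NOT 1) -> 0
  row 17 [10001]: ((0 IMPLIES (NOT 1 IMPLIES 0)) AND NOT 1) -> 0
  row 18 [10010]: ((0 IMPLIES (NOT 0 IMPLIES 1)) AND NOT 1) -> 0
  row 19 [10011]: ((0 IMPLIES (NOT 1 IMPLIES 1)) AND NOT 1) -> 0
  row 20 [10100]: ((1 IMPLIES (NOT 0 IMPLIES 0)) AND NOT 1) -> 0
  row 21 [10101]: ((1 IMPLIES (NOT 1 IMPLIES 0)) AND NOT 1) -> 0
  row 22 [10110]: ((1 IMPLIES (NOT 0 IMPLIES 1)) AND NOT 1) -> 0
  row 23 [10111]: ((1 IMPLIES (NOT 1 IMPLIES 1)) AND NOT 1) -> 0
  row 24 [11000]: ((0 IMPLIES (NOT 0 IMPLIES 0)) AND NOT 1) -> 0
  row 25 [11001]: ((0 IMPLIES (NOT 1 IMPLIES 0)) AND NOT 1) -> 0
  row 26 [11010]: ((0 IMPLIES (NOT 0 IMPLIES 1)) AND NOT 1) -> 0
  row 27 [11011]: ((0 IMPLIES (NOT 1 IMPLIES 1)) AND NOT 1) -> 0
  row 28 [11100]: ((1 IMPLIES (NOT 0 IMPLIES 0)) AND NOT 1) -> 0
  row 29 [11101]: ((1 IMPLIES (NOT 1 IMPLIES 0)) AND NOT 1) -> 0
  row 30 [11110]: ((1 IMPLIES (NOT 0 IMPLIES 1)) AND NOT 1) -> 0
  row 31 [11111]: ((1 IMPLIES (NOT 1 IMPLIES 1)) AND NOT 1) -> 0
Full result column, 8 rows per line (x1,x2 fixed per line; x3,x4,x5 runs 000..111 left to right):
  rows 0-7 [x1,x2=00]: 11110111  (ones: 7)
  rows 8-15 [x1,x2=01]: 11110111  (ones: 7)
  rows 16-23 [x1,x2=10]: 00000000  (ones: 0)
  rows 24-31 [x1,x2=11]: 00000000  (ones: 0)
Count of 1-rows = 7+7+0+0 = 14

14


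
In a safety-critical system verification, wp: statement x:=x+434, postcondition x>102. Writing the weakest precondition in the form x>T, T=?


Formula: wp(x:=E, P) = P[E/x] (substitute E for x in postcondition)
Step 1: Postcondition: x>102
Step 2: Substitute x+434 for x: x+434>102
Step 3: Solve for x: x > 102-434 = -332

-332


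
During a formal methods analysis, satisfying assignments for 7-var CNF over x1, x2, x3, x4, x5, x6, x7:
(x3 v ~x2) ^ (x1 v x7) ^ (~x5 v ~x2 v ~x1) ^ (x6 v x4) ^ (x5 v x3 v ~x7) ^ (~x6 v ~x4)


CNF with 6 clauses over 7 vars (128 assignments).
An assignment satisfies CNF iff every clause has >=1 true literal.
Check each row (bits = x1,x2,x3,x4,x5,x6,x7; clause T/F shown):
  row 0 [0000000]: clauses=TFTFTT -> 0
  row 1 [0000001]: clauses=TTTFFT -> 0
  row 2 [0000010]: clauses=TFTTTT -> 0
  row 3 [0000011]: clauses=TTTTFT -> 0
  row 4 [0000100]: clauses=TFTFTT -> 0
  (every remaining row is evaluated the same way; all 128 results are listed next)
Full result column, 8 rows per line (x1,x2,x3,x4 fixed per line; x5,x6,x7 runs 000..111 left to right):
  rows 0-7 [x1,x2,x3,x4=0000]: 00000001  (ones: 1)
  rows 8-15 [x1,x2,x3,x4=0001]: 00000100  (ones: 1)
  rows 16-23 [x1,x2,x3,x4=0010]: 00010001  (ones: 2)
  rows 24-31 [x1,x2,x3,x4=0011]: 01000100  (ones: 2)
  rows 32-39 [x1,x2,x3,x4=0100]: 00000000  (ones: 0)
  rows 40-47 [x1,x2,x3,x4=0101]: 00000000  (ones: 0)
  rows 48-55 [x1,x2,x3,x4=0110]: 00010001  (ones: 2)
  rows 56-63 [x1,x2,x3,x4=0111]: 01000100  (ones: 2)
  rows 64-71 [x1,x2,x3,x4=1000]: 00100011  (ones: 3)
  rows 72-79 [x1,x2,x3,x4=1001]: 10001100  (ones: 3)
  rows 80-87 [x1,x2,x3,x4=1010]: 00110011  (ones: 4)
  rows 88-95 [x1,x2,x3,x4=1011]: 11001100  (ones: 4)
  rows 96-103 [x1,x2,x3,x4=1100]: 00000000  (ones: 0)
  rows 104-111 [x1,x2,x3,x4=1101]: 00000000  (ones: 0)
  rows 112-119 [x1,x2,x3,x4=1110]: 00110000  (ones: 2)
  rows 120-127 [x1,x2,x3,x4=1111]: 11000000  (ones: 2)
Satisfying assignments = 1+1+2+2+0+0+2+2+3+3+4+4+0+0+2+2 = 28

28


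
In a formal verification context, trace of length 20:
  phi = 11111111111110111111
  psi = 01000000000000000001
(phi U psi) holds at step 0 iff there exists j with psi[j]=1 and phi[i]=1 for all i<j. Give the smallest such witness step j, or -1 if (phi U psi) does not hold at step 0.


(phi U psi) at 0: need smallest j with psi[j]=1 and phi[i]=1 for all i in [0,j).
Scan from step 0:
  step 0: phi=1, psi=0 -> continue
  step 1: psi=1 and phi held for [0,1) -> witness found
Witness step = 1

1


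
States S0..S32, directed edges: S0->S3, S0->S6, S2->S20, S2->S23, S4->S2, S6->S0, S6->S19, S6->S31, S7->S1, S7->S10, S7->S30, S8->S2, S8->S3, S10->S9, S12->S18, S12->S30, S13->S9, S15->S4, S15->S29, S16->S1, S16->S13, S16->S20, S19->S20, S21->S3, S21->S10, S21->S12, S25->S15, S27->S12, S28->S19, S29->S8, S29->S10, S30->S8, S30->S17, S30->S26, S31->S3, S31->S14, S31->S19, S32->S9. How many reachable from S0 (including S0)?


BFS from S0:
  layer 0: {S0}
  layer 1: {S3, S6}
  layer 2: {S19, S31}
  layer 3: {S14, S20}
Reachable set: {S0, S3, S6, S14, S19, S20, S31}
Count = 7

7


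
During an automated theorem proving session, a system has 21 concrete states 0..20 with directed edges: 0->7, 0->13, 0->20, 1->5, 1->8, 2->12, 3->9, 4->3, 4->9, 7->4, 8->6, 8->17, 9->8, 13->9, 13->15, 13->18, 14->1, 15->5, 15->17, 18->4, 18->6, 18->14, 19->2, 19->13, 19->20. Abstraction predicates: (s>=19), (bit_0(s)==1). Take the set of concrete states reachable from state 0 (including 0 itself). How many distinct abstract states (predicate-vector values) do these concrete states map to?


BFS from 0:
Concrete reachable: {0, 1, 3, 4, 5, 6, 7, 8, 9, 13, 14, 15, 17, 18, 20}
Abstract via predicates (s>=19), (bit_0(s)==1):
  (0,0) <- {0, 4, 6, 8, 14, 18}
  (0,1) <- {1, 3, 5, 7, 9, 13, 15, 17}
  (1,0) <- {20}
Distinct abstract states = 3

3


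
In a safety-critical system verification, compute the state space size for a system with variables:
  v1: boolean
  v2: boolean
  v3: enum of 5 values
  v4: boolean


State space = product of domain sizes of all variables.
Domain sizes:
  v1 (boolean): 2
  v2 (boolean): 2
  v3 (enum of 5 values): 5
  v4 (boolean): 2
Product = 2 * 2 * 5 * 2 = 40

40


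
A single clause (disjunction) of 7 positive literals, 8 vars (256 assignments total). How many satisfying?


Step 1: Total=2^8=256
Step 2: Unsat when all 7 false: 2^1=2
Step 3: Sat=256-2=254

254


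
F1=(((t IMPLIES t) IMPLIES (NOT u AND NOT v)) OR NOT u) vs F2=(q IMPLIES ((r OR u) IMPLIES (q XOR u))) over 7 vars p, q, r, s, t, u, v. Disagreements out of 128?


F1 = (((t IMPLIES t) IMPLIES (NOT u AND NOT v)) OR NOT u)
F2 = (q IMPLIES ((r OR u) IMPLIES (q XOR u)))
Evaluate both on each of 128 rows (bits = p,q,r,s,t,u,v):
  row 0 [0000000]: F1=1 F2=1 -> 0
  row 1 [0000001]: F1=1 F2=1 -> 0
  row 2 [0000010]: F1=0 F2=1 (differ) -> 1
  row 3 [0000011]: F1=0 F2=1 (differ) -> 1
  row 4 [0000100]: F1=1 F2=1 -> 0
  (every remaining row is evaluated the same way; all 128 results are listed next)
Full result column, 8 rows per line (p,q,r,s fixed per line; t,u,v runs 000..111 left to right):
  rows 0-7 [p,q,r,s=0000]: 00110011  (ones: 4)
  rows 8-15 [p,q,r,s=0001]: 00110011  (ones: 4)
  rows 16-23 [p,q,r,s=0010]: 00110011  (ones: 4)
  rows 24-31 [p,q,r,s=0011]: 00110011  (ones: 4)
  rows 32-39 [p,q,r,s=0100]: 00000000  (ones: 0)
  rows 40-47 [p,q,r,s=0101]: 00000000  (ones: 0)
  rows 48-55 [p,q,r,s=0110]: 00000000  (ones: 0)
  rows 56-63 [p,q,r,s=0111]: 00000000  (ones: 0)
  rows 64-71 [p,q,r,s=1000]: 00110011  (ones: 4)
  rows 72-79 [p,q,r,s=1001]: 00110011  (ones: 4)
  rows 80-87 [p,q,r,s=1010]: 00110011  (ones: 4)
  rows 88-95 [p,q,r,s=1011]: 00110011  (ones: 4)
  rows 96-103 [p,q,r,s=1100]: 00000000  (ones: 0)
  rows 104-111 [p,q,r,s=1101]: 00000000  (ones: 0)
  rows 112-119 [p,q,r,s=1110]: 00000000  (ones: 0)
  rows 120-127 [p,q,r,s=1111]: 00000000  (ones: 0)
Disagreements = 4+4+4+4+0+0+0+0+4+4+4+4+0+0+0+0 = 32

32


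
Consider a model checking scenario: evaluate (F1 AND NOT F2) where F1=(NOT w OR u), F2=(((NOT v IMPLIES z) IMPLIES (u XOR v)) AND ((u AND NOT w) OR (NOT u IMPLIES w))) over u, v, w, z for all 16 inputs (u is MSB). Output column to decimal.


F1 = (NOT w OR u)
F2 = (((NOT v IMPLIES z) IMPLIES (u XOR v)) AND ((u AND NOT w) OR (NOT u IMPLIES w)))
Counterexample to F1=>F2 is where F1=1 and F2=0.
Evaluate each row (bits = u,v,w,z, MSB first):
  row 0 [0000]: F1=1 F2=0 -> F1&~F2 -> 1
  row 1 [0001]: F1=1 F2=0 -> F1&~F2 -> 1
  row 2 [0010]: F1=0 F2=1 -> F1&~F2 -> 0
  row 3 [0011]: F1=0 F2=0 -> F1&~F2 -> 0
  row 4 [0100]: F1=1 F2=0 -> F1&~F2 -> 1
  row 5 [0101]: F1=1 F2=0 -> F1&~F2 -> 1
  row 6 [0110]: F1=0 F2=1 -> F1&~F2 -> 0
  row 7 [0111]: F1=0 F2=1 -> F1&~F2 -> 0
  row 8 [1000]: F1=1 F2=1 -> F1&~F2 -> 0
  row 9 [1001]: F1=1 F2=1 -> F1&~F2 -> 0
  row 10 [1010]: F1=1 F2=1 -> F1&~F2 -> 0
  row 11 [1011]: F1=1 F2=1 -> F1&~F2 -> 0
  row 12 [1100]: F1=1 F2=0 -> F1&~F2 -> 1
  row 13 [1101]: F1=1 F2=0 -> F1&~F2 -> 1
  row 14 [1110]: F1=1 F2=0 -> F1&~F2 -> 1
  row 15 [1111]: F1=1 F2=0 -> F1&~F2 -> 1
Full result column, 4 rows per line (u,v fixed per line; w,z runs 00..11 left to right):
  rows 0-3 [u,v=00]: 1100  = hex C
  rows 4-7 [u,v=01]: 1100  = hex C
  rows 8-11 [u,v=10]: 0000  = hex 0
  rows 12-15 [u,v=11]: 1111  = hex F
Counterexample vector (row 0 .. row 15) = 1100110000001111
Output column grouped in 4s = 1100 1100 0000 1111 = 0xCC0F
Convert to decimal digit by digit (value = value*16 + digit):
  C -> 12
  12*16 + 12 (C) = 204
  204*16 + 0 = 3264
  3264*16 + 15 (F) = 52239
Decimal = 52239

52239


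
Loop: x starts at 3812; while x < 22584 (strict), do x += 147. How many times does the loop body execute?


Step 1: x goes from 3812 toward 22584 by 147; the body runs while x<22584, so iterations = ceil((bound-start)/step)
Step 2: Distance=18772
Step 3: ceil(18772/147)=128

128


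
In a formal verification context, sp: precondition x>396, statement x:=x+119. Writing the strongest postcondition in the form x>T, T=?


Formula: sp(P, x:=E) = exists old_x. (x = E[old_x/x]) AND P[old_x/x] (old_x is the value of x before the assignment; eliminate old_x by solving x = E[old_x/x] for old_x)
Step 1: Precondition P: x>396, i.e. old_x > 396
Step 2: Assignment gives x = old_x + 119, so old_x = x - 119
Step 3: Substitute into P: x - 119 > 396
Step 4: Simplify: x > 396+119 = 515

515


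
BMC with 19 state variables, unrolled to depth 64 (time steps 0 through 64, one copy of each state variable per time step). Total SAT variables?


BMC unrolls to depth k, creating one copy of each state var for steps 0..k.
Step count = 64 + 1 = 65 (steps 0 through 64)
Vars per step = 19
Total = 19 * 65 = 1235

1235


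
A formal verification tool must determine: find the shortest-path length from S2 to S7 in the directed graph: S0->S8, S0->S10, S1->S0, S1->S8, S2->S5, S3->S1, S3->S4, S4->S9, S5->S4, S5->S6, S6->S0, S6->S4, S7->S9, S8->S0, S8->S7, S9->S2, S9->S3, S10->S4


BFS layer-by-layer from S2:
  dist 0: {S2}
  dist 1: {S5}
  dist 2: {S4, S6}
  dist 3: {S0, S9}
  dist 4: {S3, S8, S10}
  dist 5: {S1, S7}
  -> S7 reached at distance 5
Shortest path length = 5

5


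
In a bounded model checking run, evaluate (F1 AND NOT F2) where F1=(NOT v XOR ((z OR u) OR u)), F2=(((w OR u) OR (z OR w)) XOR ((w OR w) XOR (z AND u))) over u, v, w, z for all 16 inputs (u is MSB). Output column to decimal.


F1 = (NOT v XOR ((z OR u) OR u))
F2 = (((w OR u) OR (z OR w)) XOR ((w OR w) XOR (z AND u)))
Counterexample to F1=>F2 is where F1=1 and F2=0.
Evaluate each row (bits = u,v,w,z, MSB first):
  row 0 [0000]: F1=1 F2=0 -> F1&~F2 -> 1
  row 1 [0001]: F1=0 F2=1 -> F1&~F2 -> 0
  row 2 [0010]: F1=1 F2=0 -> F1&~F2 -> 1
  row 3 [0011]: F1=0 F2=0 -> F1&~F2 -> 0
  row 4 [0100]: F1=0 F2=0 -> F1&~F2 -> 0
  row 5 [0101]: F1=1 F2=1 -> F1&~F2 -> 0
  row 6 [0110]: F1=0 F2=0 -> F1&~F2 -> 0
  row 7 [0111]: F1=1 F2=0 -> F1&~F2 -> 1
  row 8 [1000]: F1=0 F2=1 -> F1&~F2 -> 0
  row 9 [1001]: F1=0 F2=0 -> F1&~F2 -> 0
  row 10 [1010]: F1=0 F2=0 -> F1&~F2 -> 0
  row 11 [1011]: F1=0 F2=1 -> F1&~F2 -> 0
  row 12 [1100]: F1=1 F2=1 -> F1&~F2 -> 0
  row 13 [1101]: F1=1 F2=0 -> F1&~F2 -> 1
  row 14 [1110]: F1=1 F2=0 -> F1&~F2 -> 1
  row 15 [1111]: F1=1 F2=1 -> F1&~F2 -> 0
Full result column, 4 rows per line (u,v fixed per line; w,z runs 00..11 left to right):
  rows 0-3 [u,v=00]: 1010  = hex A
  rows 4-7 [u,v=01]: 0001  = hex 1
  rows 8-11 [u,v=10]: 0000  = hex 0
  rows 12-15 [u,v=11]: 0110  = hex 6
Counterexample vector (row 0 .. row 15) = 1010000100000110
Output column grouped in 4s = 1010 0001 0000 0110 = 0xA106
Convert to decimal digit by digit (value = value*16 + digit):
  A -> 10
  10*16 + 1 = 161
  161*16 + 0 = 2576
  2576*16 + 6 = 41222
Decimal = 41222

41222


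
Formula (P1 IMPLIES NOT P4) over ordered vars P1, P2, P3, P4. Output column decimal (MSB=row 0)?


Formula: (P1 IMPLIES NOT P4) over P1, P2, P3, P4 (16 rows)
Evaluate each row (bits = P1,P2,P3,P4, MSB first):
  row 0 [0000]: (0 IMPLIES NOT 0) -> 1
  row 1 [0001]: (0 IMPLIES NOT 1) -> 1
  row 2 [0010]: (0 IMPLIES NOT 0) -> 1
  row 3 [0011]: (0 IMPLIES NOT 1) -> 1
  row 4 [0100]: (0 IMPLIES NOT 0) -> 1
  row 5 [0101]: (0 IMPLIES NOT 1) -> 1
  row 6 [0110]: (0 IMPLIES NOT 0) -> 1
  row 7 [0111]: (0 IMPLIES NOT 1) -> 1
  row 8 [1000]: (1 IMPLIES NOT 0) -> 1
  row 9 [1001]: (1 IMPLIES NOT 1) -> 0
  row 10 [1010]: (1 IMPLIES NOT 0) -> 1
  row 11 [1011]: (1 IMPLIES NOT 1) -> 0
  row 12 [1100]: (1 IMPLIES NOT 0) -> 1
  row 13 [1101]: (1 IMPLIES NOT 1) -> 0
  row 14 [1110]: (1 IMPLIES NOT 0) -> 1
  row 15 [1111]: (1 IMPLIES NOT 1) -> 0
Full result column, 4 rows per line (P1,P2 fixed per line; P3,P4 runs 00..11 left to right):
  rows 0-3 [P1,P2=00]: 1111  = hex F
  rows 4-7 [P1,P2=01]: 1111  = hex F
  rows 8-11 [P1,P2=10]: 1010  = hex A
  rows 12-15 [P1,P2=11]: 1010  = hex A
Output column (row 0 .. row 15) = 1111111110101010
Output column grouped in 4s = 1111 1111 1010 1010 = 0xFFAA
Convert to decimal digit by digit (value = value*16 + digit):
  F -> 15
  15*16 + 15 (F) = 255
  255*16 + 10 (A) = 4090
  4090*16 + 10 (A) = 65450
Decimal = 65450

65450


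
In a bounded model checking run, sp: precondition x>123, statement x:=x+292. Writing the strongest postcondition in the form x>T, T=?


Formula: sp(P, x:=E) = exists old_x. (x = E[old_x/x]) AND P[old_x/x] (old_x is the value of x before the assignment; eliminate old_x by solving x = E[old_x/x] for old_x)
Step 1: Precondition P: x>123, i.e. old_x > 123
Step 2: Assignment gives x = old_x + 292, so old_x = x - 292
Step 3: Substitute into P: x - 292 > 123
Step 4: Simplify: x > 123+292 = 415

415


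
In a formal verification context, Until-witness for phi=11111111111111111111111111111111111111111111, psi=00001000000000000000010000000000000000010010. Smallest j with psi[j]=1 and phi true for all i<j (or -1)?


(phi U psi) at 0: need smallest j with psi[j]=1 and phi[i]=1 for all i in [0,j).
Scan from step 0:
  step 0: phi=1, psi=0 -> continue
  step 1: phi=1, psi=0 -> continue
  step 2: phi=1, psi=0 -> continue
  step 3: phi=1, psi=0 -> continue
  step 4: psi=1 and phi held for [0,4) -> witness found
Witness step = 4

4


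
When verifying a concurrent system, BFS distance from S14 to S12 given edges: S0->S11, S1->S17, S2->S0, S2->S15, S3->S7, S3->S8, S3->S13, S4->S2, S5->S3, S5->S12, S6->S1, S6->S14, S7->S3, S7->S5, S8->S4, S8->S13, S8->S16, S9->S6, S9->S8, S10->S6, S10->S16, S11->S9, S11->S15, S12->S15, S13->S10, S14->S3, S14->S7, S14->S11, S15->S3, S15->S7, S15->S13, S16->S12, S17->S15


BFS layer-by-layer from S14:
  dist 0: {S14}
  dist 1: {S3, S7, S11}
  dist 2: {S5, S8, S9, S13, S15}
  dist 3: {S4, S6, S10, S12, S16}
  -> S12 reached at distance 3
Shortest path length = 3

3


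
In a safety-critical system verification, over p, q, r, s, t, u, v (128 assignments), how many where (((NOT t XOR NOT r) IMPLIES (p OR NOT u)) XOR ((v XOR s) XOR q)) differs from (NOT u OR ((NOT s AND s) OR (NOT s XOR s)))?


F1 = (((NOT t XOR NOT r) IMPLIES (p OR NOT u)) XOR ((v XOR s) XOR q))
F2 = (NOT u OR ((NOT s AND s) OR (NOT s XOR s)))
Evaluate both on each of 128 rows (bits = p,q,r,s,t,u,v):
  row 0 [0000000]: F1=1 F2=1 -> 0
  row 1 [0000001]: F1=0 F2=1 (differ) -> 1
  row 2 [0000010]: F1=1 F2=1 -> 0
  row 3 [0000011]: F1=0 F2=1 (differ) -> 1
  row 4 [0000100]: F1=1 F2=1 -> 0
  (every remaining row is evaluated the same way; all 128 results are listed next)
Full result column, 8 rows per line (p,q,r,s fixed per line; t,u,v runs 000..111 left to right):
  rows 0-7 [p,q,r,s=0000]: 01010110  (ones: 4)
  rows 8-15 [p,q,r,s=0001]: 10101001  (ones: 4)
  rows 16-23 [p,q,r,s=0010]: 01100101  (ones: 4)
  rows 24-31 [p,q,r,s=0011]: 10011010  (ones: 4)
  rows 32-39 [p,q,r,s=0100]: 10101001  (ones: 4)
  rows 40-47 [p,q,r,s=0101]: 01010110  (ones: 4)
  rows 48-55 [p,q,r,s=0110]: 10011010  (ones: 4)
  rows 56-63 [p,q,r,s=0111]: 01100101  (ones: 4)
  rows 64-71 [p,q,r,s=1000]: 01010101  (ones: 4)
  rows 72-79 [p,q,r,s=1001]: 10101010  (ones: 4)
  rows 80-87 [p,q,r,s=1010]: 01010101  (ones: 4)
  rows 88-95 [p,q,r,s=1011]: 10101010  (ones: 4)
  rows 96-103 [p,q,r,s=1100]: 10101010  (ones: 4)
  rows 104-111 [p,q,r,s=1101]: 01010101  (ones: 4)
  rows 112-119 [p,q,r,s=1110]: 10101010  (ones: 4)
  rows 120-127 [p,q,r,s=1111]: 01010101  (ones: 4)
Disagreements = 4+4+4+4+4+4+4+4+4+4+4+4+4+4+4+4 = 64

64


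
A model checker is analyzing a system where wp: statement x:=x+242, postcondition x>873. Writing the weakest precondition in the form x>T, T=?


Formula: wp(x:=E, P) = P[E/x] (substitute E for x in postcondition)
Step 1: Postcondition: x>873
Step 2: Substitute x+242 for x: x+242>873
Step 3: Solve for x: x > 873-242 = 631

631


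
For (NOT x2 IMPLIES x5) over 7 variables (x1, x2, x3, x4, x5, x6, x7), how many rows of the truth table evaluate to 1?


Formula: (NOT x2 IMPLIES x5) over 7 vars (128 rows)
Evaluate each row (x1, x2, x3, x4, x5, x6, x7 as bits, MSB first):
  row 0 [0000000]: (NOT 0 IMPLIES 0) -> 0
  row 1 [0000001]: (NOT 0 IMPLIES 0) -> 0
  row 2 [0000010]: (NOT 0 IMPLIES 0) -> 0
  row 3 [0000011]: (NOT 0 IMPLIES 0) -> 0
  row 4 [0000100]: (NOT 0 IMPLIES 1) -> 1
  (every remaining row is evaluated the same way; all 128 results are listed next)
Full result column, 8 rows per line (x1,x2,x3,x4 fixed per line; x5,x6,x7 runs 000..111 left to right):
  rows 0-7 [x1,x2,x3,x4=0000]: 00001111  (ones: 4)
  rows 8-15 [x1,x2,x3,x4=0001]: 00001111  (ones: 4)
  rows 16-23 [x1,x2,x3,x4=0010]: 00001111  (ones: 4)
  rows 24-31 [x1,x2,x3,x4=0011]: 00001111  (ones: 4)
  rows 32-39 [x1,x2,x3,x4=0100]: 11111111  (ones: 8)
  rows 40-47 [x1,x2,x3,x4=0101]: 11111111  (ones: 8)
  rows 48-55 [x1,x2,x3,x4=0110]: 11111111  (ones: 8)
  rows 56-63 [x1,x2,x3,x4=0111]: 11111111  (ones: 8)
  rows 64-71 [x1,x2,x3,x4=1000]: 00001111  (ones: 4)
  rows 72-79 [x1,x2,x3,x4=1001]: 00001111  (ones: 4)
  rows 80-87 [x1,x2,x3,x4=1010]: 00001111  (ones: 4)
  rows 88-95 [x1,x2,x3,x4=1011]: 00001111  (ones: 4)
  rows 96-103 [x1,x2,x3,x4=1100]: 11111111  (ones: 8)
  rows 104-111 [x1,x2,x3,x4=1101]: 11111111  (ones: 8)
  rows 112-119 [x1,x2,x3,x4=1110]: 11111111  (ones: 8)
  rows 120-127 [x1,x2,x3,x4=1111]: 11111111  (ones: 8)
Count of 1-rows = 4+4+4+4+8+8+8+8+4+4+4+4+8+8+8+8 = 96

96


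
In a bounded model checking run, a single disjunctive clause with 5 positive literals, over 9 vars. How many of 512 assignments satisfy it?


Step 1: Total=2^9=512
Step 2: Unsat when all 5 false: 2^4=16
Step 3: Sat=512-16=496

496


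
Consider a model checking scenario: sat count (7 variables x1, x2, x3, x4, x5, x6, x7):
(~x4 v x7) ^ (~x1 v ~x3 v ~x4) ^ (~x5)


CNF with 3 clauses over 7 vars (128 assignments).
An assignment satisfies CNF iff every clause has >=1 true literal.
Check each row (bits = x1,x2,x3,x4,x5,x6,x7; clause T/F shown):
  row 0 [0000000]: clauses=TTT -> 1
  row 1 [0000001]: clauses=TTT -> 1
  row 2 [0000010]: clauses=TTT -> 1
  row 3 [0000011]: clauses=TTT -> 1
  row 4 [0000100]: clauses=TTF -> 0
  (every remaining row is evaluated the same way; all 128 results are listed next)
Full result column, 8 rows per line (x1,x2,x3,x4 fixed per line; x5,x6,x7 runs 000..111 left to right):
  rows 0-7 [x1,x2,x3,x4=0000]: 11110000  (ones: 4)
  rows 8-15 [x1,x2,x3,x4=0001]: 01010000  (ones: 2)
  rows 16-23 [x1,x2,x3,x4=0010]: 11110000  (ones: 4)
  rows 24-31 [x1,x2,x3,x4=0011]: 01010000  (ones: 2)
  rows 32-39 [x1,x2,x3,x4=0100]: 11110000  (ones: 4)
  rows 40-47 [x1,x2,x3,x4=0101]: 01010000  (ones: 2)
  rows 48-55 [x1,x2,x3,x4=0110]: 11110000  (ones: 4)
  rows 56-63 [x1,x2,x3,x4=0111]: 01010000  (ones: 2)
  rows 64-71 [x1,x2,x3,x4=1000]: 11110000  (ones: 4)
  rows 72-79 [x1,x2,x3,x4=1001]: 01010000  (ones: 2)
  rows 80-87 [x1,x2,x3,x4=1010]: 11110000  (ones: 4)
  rows 88-95 [x1,x2,x3,x4=1011]: 00000000  (ones: 0)
  rows 96-103 [x1,x2,x3,x4=1100]: 11110000  (ones: 4)
  rows 104-111 [x1,x2,x3,x4=1101]: 01010000  (ones: 2)
  rows 112-119 [x1,x2,x3,x4=1110]: 11110000  (ones: 4)
  rows 120-127 [x1,x2,x3,x4=1111]: 00000000  (ones: 0)
Satisfying assignments = 4+2+4+2+4+2+4+2+4+2+4+0+4+2+4+0 = 44

44


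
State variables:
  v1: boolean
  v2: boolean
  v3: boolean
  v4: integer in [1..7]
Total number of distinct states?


State space = product of domain sizes of all variables.
Domain sizes:
  v1 (boolean): 2
  v2 (boolean): 2
  v3 (boolean): 2
  v4 (integer in [1..7]): 7
Product = 2 * 2 * 2 * 7 = 56

56


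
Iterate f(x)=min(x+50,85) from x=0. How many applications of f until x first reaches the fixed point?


Step 1: x=0, cap=85, increment=50
Step 2: x grows by 50 each step until capped at 85; fixed point is x=85
Step 3: iterations = ceil(85/50) = 2

2


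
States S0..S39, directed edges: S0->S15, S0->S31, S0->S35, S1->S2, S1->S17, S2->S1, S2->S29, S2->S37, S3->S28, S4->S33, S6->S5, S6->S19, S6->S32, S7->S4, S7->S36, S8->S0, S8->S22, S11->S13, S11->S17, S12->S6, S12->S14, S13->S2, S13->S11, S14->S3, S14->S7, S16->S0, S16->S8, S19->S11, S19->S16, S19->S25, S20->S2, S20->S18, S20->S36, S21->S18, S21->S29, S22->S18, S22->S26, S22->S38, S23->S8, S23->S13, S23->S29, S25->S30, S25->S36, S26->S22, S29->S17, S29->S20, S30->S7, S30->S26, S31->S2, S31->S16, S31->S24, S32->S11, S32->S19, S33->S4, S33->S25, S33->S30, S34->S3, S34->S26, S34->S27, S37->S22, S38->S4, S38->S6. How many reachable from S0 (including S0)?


BFS from S0:
  layer 0: {S0}
  layer 1: {S15, S31, S35}
  layer 2: {S2, S16, S24}
  layer 3: {S1, S8, S29, S37}
  layer 4: {S17, S20, S22}
  layer 5: {S18, S26, S36, S38}
  layer 6: {S4, S6}
  layer 7: {S5, S19, S32, S33}
  layer 8: {S11, S25, S30}
  layer 9: {S7, S13}
Reachable set: {S0, S1, S2, S4, S5, S6, S7, S8, S11, S13, S15, S16, S17, S18, S19, S20, S22, S24, S25, S26, S29, S30, S31, S32, S33, S35, S36, S37, S38}
Count = 29

29


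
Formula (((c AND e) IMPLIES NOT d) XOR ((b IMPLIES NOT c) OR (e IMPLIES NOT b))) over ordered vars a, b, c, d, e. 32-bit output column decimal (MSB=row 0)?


Formula: (((c AND e) IMPLIES NOT d) XOR ((b IMPLIES NOT c) OR (e IMPLIES NOT b))) over a, b, c, d, e (32 rows)
Evaluate each row (bits = a,b,c,d,e, MSB first):
  row 0 [00000]: (((0 AND 0) IMPLIES NOT 0) XOR ((0 IMPLIES NOT 0) OR (0 IMPLIES NOT 0))) -> 0
  row 1 [00001]: (((0 AND 1) IMPLIES NOT 0) XOR ((0 IMPLIES NOT 0) OR (1 IMPLIES NOT 0))) -> 0
  row 2 [00010]: (((0 AND 0) IMPLIES NOT 1) XOR ((0 IMPLIES NOT 0) OR (0 IMPLIES NOT 0))) -> 0
  row 3 [00011]: (((0 AND 1) IMPLIES NOT 1) XOR ((0 IMPLIES NOT 0) OR (1 IMPLIES NOT 0))) -> 0
  row 4 [00100]: (((1 AND 0) IMPLIES NOT 0) XOR ((0 IMPLIES NOT 1) OR (0 IMPLIES NOT 0))) -> 0
  row 5 [00101]: (((1 AND 1) IMPLIES NOT 0) XOR ((0 IMPLIES NOT 1) OR (1 IMPLIES NOT 0))) -> 0
  row 6 [00110]: (((1 AND 0) IMPLIES NOT 1) XOR ((0 IMPLIES NOT 1) OR (0 IMPLIES NOT 0))) -> 0
  row 7 [00111]: (((1 AND 1) IMPLIES NOT 1) XOR ((0 IMPLIES NOT 1) OR (1 IMPLIES NOT 0))) -> 1
  row 8 [01000]: (((0 AND 0) IMPLIES NOT 0) XOR ((1 IMPLIES NOT 0) OR (0 IMPLIES NOT 1))) -> 0
  row 9 [01001]: (((0 AND 1) IMPLIES NOT 0) XOR ((1 IMPLIES NOT 0) OR (1 IMPLIES NOT 1))) -> 0
  row 10 [01010]: (((0 AND 0) IMPLIES NOT 1) XOR ((1 IMPLIES NOT 0) OR (0 IMPLIES NOT 1))) -> 0
  row 11 [01011]: (((0 AND 1) IMPLIES NOT 1) XOR ((1 IMPLIES NOT 0) OR (1 IMPLIES NOT 1))) -> 0
  row 12 [01100]: (((1 AND 0) IMPLIES NOT 0) XOR ((1 IMPLIES NOT 1) OR (0 IMPLIES NOT 1))) -> 0
  row 13 [01101]: (((1 AND 1) IMPLIES NOT 0) XOR ((1 IMPLIES NOT 1) OR (1 IMPLIES NOT 1))) -> 1
  row 14 [01110]: (((1 AND 0) IMPLIES NOT 1) XOR ((1 IMPLIES NOT 1) OR (0 IMPLIES NOT 1))) -> 0
  row 15 [01111]: (((1 AND 1) IMPLIES NOT 1) XOR ((1 IMPLIES NOT 1) OR (1 IMPLIES NOT 1))) -> 0
  row 16 [10000]: (((0 AND 0) IMPLIES NOT 0) XOR ((0 IMPLIES NOT 0) OR (0 IMPLIES NOT 0))) -> 0
  row 17 [10001]: (((0 AND 1) IMPLIES NOT 0) XOR ((0 IMPLIES NOT 0) OR (1 IMPLIES NOT 0))) -> 0
  row 18 [10010]: (((0 AND 0) IMPLIES NOT 1) XOR ((0 IMPLIES NOT 0) OR (0 IMPLIES NOT 0))) -> 0
  row 19 [10011]: (((0 AND 1) IMPLIES NOT 1) XOR ((0 IMPLIES NOT 0) OR (1 IMPLIES NOT 0))) -> 0
  row 20 [10100]: (((1 AND 0) IMPLIES NOT 0) XOR ((0 IMPLIES NOT 1) OR (0 IMPLIES NOT 0))) -> 0
  row 21 [10101]: (((1 AND 1) IMPLIES NOT 0) XOR ((0 IMPLIES NOT 1) OR (1 IMPLIES NOT 0))) -> 0
  row 22 [10110]: (((1 AND 0) IMPLIES NOT 1) XOR ((0 IMPLIES NOT 1) OR (0 IMPLIES NOT 0))) -> 0
  row 23 [10111]: (((1 AND 1) IMPLIES NOT 1) XOR ((0 IMPLIES NOT 1) OR (1 IMPLIES NOT 0))) -> 1
  row 24 [11000]: (((0 AND 0) IMPLIES NOT 0) XOR ((1 IMPLIES NOT 0) OR (0 IMPLIES NOT 1))) -> 0
  row 25 [11001]: (((0 AND 1) IMPLIES NOT 0) XOR ((1 IMPLIES NOT 0) OR (1 IMPLIES NOT 1))) -> 0
  row 26 [11010]: (((0 AND 0) IMPLIES NOT 1) XOR ((1 IMPLIES NOT 0) OR (0 IMPLIES NOT 1))) -> 0
  row 27 [11011]: (((0 AND 1) IMPLIES NOT 1) XOR ((1 IMPLIES NOT 0) OR (1 IMPLIES NOT 1))) -> 0
  row 28 [11100]: (((1 AND 0) IMPLIES NOT 0) XOR ((1 IMPLIES NOT 1) OR (0 IMPLIES NOT 1))) -> 0
  row 29 [11101]: (((1 AND 1) IMPLIES NOT 0) XOR ((1 IMPLIES NOT 1) OR (1 IMPLIES NOT 1))) -> 1
  row 30 [11110]: (((1 AND 0) IMPLIES NOT 1) XOR ((1 IMPLIES NOT 1) OR (0 IMPLIES NOT 1))) -> 0
  row 31 [11111]: (((1 AND 1) IMPLIES NOT 1) XOR ((1 IMPLIES NOT 1) OR (1 IMPLIES NOT 1))) -> 0
Full result column, 4 rows per line (a,b,c fixed per line; d,e runs 00..11 left to right):
  rows 0-3 [a,b,c=000]: 0000  = hex 0
  rows 4-7 [a,b,c=001]: 0001  = hex 1
  rows 8-11 [a,b,c=010]: 0000  = hex 0
  rows 12-15 [a,b,c=011]: 0100  = hex 4
  rows 16-19 [a,b,c=100]: 0000  = hex 0
  rows 20-23 [a,b,c=101]: 0001  = hex 1
  rows 24-27 [a,b,c=110]: 0000  = hex 0
  rows 28-31 [a,b,c=111]: 0100  = hex 4
Output column (row 0 .. row 31) = 00000001000001000000000100000100
Output column grouped in 4s = 0000 0001 0000 0100 0000 0001 0000 0100 = 0x01040104
Convert to decimal digit by digit (value = value*16 + digit):
  0 -> 0
  0*16 + 1 = 1
  1*16 + 0 = 16
  16*16 + 4 = 260
  260*16 + 0 = 4160
  4160*16 + 1 = 66561
  66561*16 + 0 = 1064976
  1064976*16 + 4 = 17039620
Decimal = 17039620

17039620
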